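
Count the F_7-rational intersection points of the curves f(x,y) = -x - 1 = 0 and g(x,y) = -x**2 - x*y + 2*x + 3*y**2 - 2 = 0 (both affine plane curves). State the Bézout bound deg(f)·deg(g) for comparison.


Common zeros: ∅; count = 0; Bézout bound = 2.

deg(f) = 1, deg(g) = 2, so Bézout bound = 2.
Scan x ∈ F_7. For each x, list the y ∈ F_7 with f(x, y) ≡ 0 and those with g(x, y) ≡ 0 (mod 7); the common zeros in that column are the intersection.
  x = 0: f ≡ 0 at y ∈ ∅; g ≡ 0 at y ∈ ∅; common: ∅.
  x = 1: f ≡ 0 at y ∈ ∅; g ≡ 0 at y ∈ ∅; common: ∅.
  x = 2: f ≡ 0 at y ∈ ∅; g ≡ 0 at y ∈ {5}; common: ∅.
  x = 3: f ≡ 0 at y ∈ ∅; g ≡ 0 at y ∈ ∅; common: ∅.
  x = 4: f ≡ 0 at y ∈ ∅; g ≡ 0 at y ∈ ∅; common: ∅.
  x = 5: f ≡ 0 at y ∈ ∅; g ≡ 0 at y ∈ ∅; common: ∅.
  x = 6: f ≡ 0 at y ∈ {0, 1, 2, 3, 4, 5, 6}; g ≡ 0 at y ∈ ∅; common: ∅.
Collecting: common zeros = ∅, so the count is 0.
Comparison with the Bézout bound: 0 ≤ 2 = deg(f)·deg(g), as expected for curves with no common component (the affine F_7-count falls short of the bound because intersections may lie at infinity, over extension fields, or carry multiplicity).


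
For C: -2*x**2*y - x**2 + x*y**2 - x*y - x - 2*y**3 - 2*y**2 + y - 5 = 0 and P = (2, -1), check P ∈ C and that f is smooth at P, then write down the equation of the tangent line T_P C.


Tangent line at P: 5*x - 15*y - 25 = 0.

Step 1: f(2, -1) = 0, so P lies on C.
Step 2: partial derivatives
  f_x(x, y) = -4*x*y - 2*x + y**2 - y - 1, f_y(x, y) = -2*x**2 + 2*x*y - x - 6*y**2 - 4*y + 1.
  f_x(P) = 5, f_y(P) = -15 (gradient nonzero, so P is smooth).
Step 3: tangent line at P: 5·(x − 2) + -15·(y − -1) = 0.
Expanding: 5*x - 15*y - 25 = 0.


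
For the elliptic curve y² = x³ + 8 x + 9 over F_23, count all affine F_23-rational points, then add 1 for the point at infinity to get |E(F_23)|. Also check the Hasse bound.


Affine points = {(0, 3), (0, 20), (1, 8), (1, 15), (4, 6), (4, 17), (5, 6), (5, 17), (10, 10), (10, 13), (11, 5), (11, 18), (12, 4), (12, 19), (14, 6), (14, 17), (15, 10), (15, 13), (16, 1), (16, 22), (20, 2), (20, 21), (21, 10), (21, 13), (22, 0)}; affine count = 25; |E(F_23)| = 26.

Discriminant check: Δ ∝ 4a³ + 27b² = 4·8³ + 27·9² = 4·512 + 27·81 ≡ 3 (mod 23). Nonzero ⇒ E is nonsingular.
For each x ∈ F_23, compute rhs = x³ + 8·x + 9 mod 23, then count y ∈ F_23 with y² ≡ rhs.
  x = 0: rhs = 9, matching y values: 3, 20 (2 points).
  x = 1: rhs = 18, matching y values: 8, 15 (2 points).
  x = 2: rhs = 10, matching y values: none (0 points).
  x = 3: rhs = 14, matching y values: none (0 points).
  x = 4: rhs = 13, matching y values: 6, 17 (2 points).
  x = 5: rhs = 13, matching y values: 6, 17 (2 points).
  x = 6: rhs = 20, matching y values: none (0 points).
  x = 7: rhs = 17, matching y values: none (0 points).
  x = 8: rhs = 10, matching y values: none (0 points).
  x = 9: rhs = 5, matching y values: none (0 points).
  x = 10: rhs = 8, matching y values: 10, 13 (2 points).
  x = 11: rhs = 2, matching y values: 5, 18 (2 points).
  x = 12: rhs = 16, matching y values: 4, 19 (2 points).
  x = 13: rhs = 10, matching y values: none (0 points).
  x = 14: rhs = 13, matching y values: 6, 17 (2 points).
  x = 15: rhs = 8, matching y values: 10, 13 (2 points).
  x = 16: rhs = 1, matching y values: 1, 22 (2 points).
  x = 17: rhs = 21, matching y values: none (0 points).
  x = 18: rhs = 5, matching y values: none (0 points).
  x = 19: rhs = 5, matching y values: none (0 points).
  x = 20: rhs = 4, matching y values: 2, 21 (2 points).
  x = 21: rhs = 8, matching y values: 10, 13 (2 points).
  x = 22: rhs = 0, matching y values: 0 (1 points).
Total affine count: 25.
Full point count |E(F_23)| = 25 + 1 = 26.
Hasse bound: |26 − (23+1)| = |2| = 2 ≤ 2√23 ≈ 9.5917 ✓.


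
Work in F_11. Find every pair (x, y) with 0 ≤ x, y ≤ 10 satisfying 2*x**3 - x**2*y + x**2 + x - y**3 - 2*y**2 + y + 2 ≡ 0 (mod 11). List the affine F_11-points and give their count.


Affine F_11-points: {(0, 1), (0, 9), (0, 10), (3, 7), (4, 1), (4, 7), (5, 3), (5, 8), (5, 9), (6, 6), (7, 1), (7, 7), (9, 3), (10, 0), (10, 9)}; count = 15.

For each of the 121 pairs (x, y) ∈ F_11², evaluate f(x, y) mod 11. Record the zeros.
  x = 0: [0↦2, 1↦0, 2↦10, 3↦4, 4↦9, 5↦8, 6↦6, 7↦8, 8↦8, 9↦0, 10↦0]  zeros at y ∈ {1, 9, 10}
  x = 1: [0↦6, 1↦3, 2↦1, 3↦5, 4↦9, 5↦7, 6↦4, 7↦5, 8↦4, 9↦6, 10↦5]  zeros at y ∈ ∅
  x = 2: [0↦2, 1↦7, 2↦2, 3↦3, 4↦4, 5↦10, 6↦4, 7↦2, 8↦9, 9↦8, 10↦4]  zeros at y ∈ ∅
  x = 3: [0↦2, 1↦2, 2↦3, 3↦10, 4↦6, 5↦7, 6↦7, 7↦0, 8↦2, 9↦7, 10↦9]  zeros at y ∈ {7}
  x = 4: [0↦7, 1↦0, 2↦5, 3↦5, 4↦5, 5↦10, 6↦3, 7↦0, 8↦6, 9↦4, 10↦10]  zeros at y ∈ {1, 7}
  x = 5: [0↦7, 1↦2, 2↦9, 3↦0, 4↦2, 5↦9, 6↦4, 7↦3, 8↦0, 9↦0, 10↦8]  zeros at y ∈ {3, 8, 9}
  x = 6: [0↦3, 1↦9, 2↦5, 3↦7, 4↦9, 5↦5, 6↦0, 7↦10, 8↦7, 9↦7, 10↦4]  zeros at y ∈ {6}
  x = 7: [0↦7, 1↦0, 2↦5, 3↦5, 4↦5, 5↦10, 6↦3, 7↦0, 8↦6, 9↦4, 10↦10]  zeros at y ∈ {1, 7}
  x = 8: [0↦9, 1↦9, 2↦10, 3↦6, 4↦2, 5↦3, 6↦3, 7↦7, 8↦9, 9↦3, 10↦5]  zeros at y ∈ ∅
  x = 9: [0↦10, 1↦4, 2↦10, 3↦0, 4↦1, 5↦7, 6↦1, 7↦10, 8↦6, 9↦5, 10↦1]  zeros at y ∈ {3}
  x = 10: [0↦0, 1↦8, 2↦6, 3↦10, 4↦3, 5↦1, 6↦9, 7↦10, 8↦9, 9↦0, 10↦10]  zeros at y ∈ {0, 9}
Collecting zeros: affine points = {(0, 1), (0, 9), (0, 10), (3, 7), (4, 1), (4, 7), (5, 3), (5, 8), (5, 9), (6, 6), (7, 1), (7, 7), (9, 3), (10, 0), (10, 9)}.
Total count |C(F_11)_aff| = 15.


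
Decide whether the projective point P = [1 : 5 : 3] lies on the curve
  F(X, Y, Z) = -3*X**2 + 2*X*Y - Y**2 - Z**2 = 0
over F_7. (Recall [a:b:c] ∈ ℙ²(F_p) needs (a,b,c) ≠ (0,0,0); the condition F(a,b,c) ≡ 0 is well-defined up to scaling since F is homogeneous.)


F(1,5,3) ≡ 1 (mod 7); P is NOT on the curve.

Evaluate F(1, 5, 3) term-by-term (mod 7).
  -3*X**2 ↦ -3·1·1·1 = -3
  2*X*Y ↦ 2·1·5·1 = 10
  -Y**2 ↦ -1·1·25·1 = -25
  -Z**2 ↦ -1·1·1·9 = -9
Sum: F(1, 5, 3) = (-3) + (10) + (-25) + (-9) = -27.
Reducing mod 7: -27 ≡ 1 (mod 7).
Since F(a, b, c) ≡ 1 ≠ 0 (mod 7), P does NOT lie on the curve.


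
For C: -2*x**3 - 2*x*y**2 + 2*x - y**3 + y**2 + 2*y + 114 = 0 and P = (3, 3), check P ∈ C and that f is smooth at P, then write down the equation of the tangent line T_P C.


Tangent line at P: -70*x - 55*y + 375 = 0.

Step 1: f(3, 3) = 0, so P lies on C.
Step 2: partial derivatives
  f_x(x, y) = -6*x**2 - 2*y**2 + 2, f_y(x, y) = -4*x*y - 3*y**2 + 2*y + 2.
  f_x(P) = -70, f_y(P) = -55 (gradient nonzero, so P is smooth).
Step 3: tangent line at P: -70·(x − 3) + -55·(y − 3) = 0.
Expanding: -70*x - 55*y + 375 = 0.


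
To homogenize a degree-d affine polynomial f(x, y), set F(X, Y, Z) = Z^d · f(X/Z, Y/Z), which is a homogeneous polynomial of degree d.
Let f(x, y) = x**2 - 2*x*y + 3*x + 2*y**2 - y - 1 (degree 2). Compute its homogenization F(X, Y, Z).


F(X, Y, Z) = X**2 - 2*X*Y + 3*X*Z + 2*Y**2 - Y*Z - Z**2

deg(f) = 2.
Substitute x = X/Z, y = Y/Z into f, then multiply by Z^2.
  monomial 1·x^2·y^0 ↦ 1·X^2·Y^0·Z^0.
  monomial -2·x^1·y^1 ↦ -2·X^1·Y^1·Z^0.
  monomial 3·x^1·y^0 ↦ 3·X^1·Y^0·Z^1.
  monomial 2·x^0·y^2 ↦ 2·X^0·Y^2·Z^0.
  monomial -1·x^0·y^1 ↦ -1·X^0·Y^1·Z^1.
  monomial -1·x^0·y^0 ↦ -1·X^0·Y^0·Z^2.
Collecting: F(X, Y, Z) = X**2 - 2*X*Y + 3*X*Z + 2*Y**2 - Y*Z - Z**2.


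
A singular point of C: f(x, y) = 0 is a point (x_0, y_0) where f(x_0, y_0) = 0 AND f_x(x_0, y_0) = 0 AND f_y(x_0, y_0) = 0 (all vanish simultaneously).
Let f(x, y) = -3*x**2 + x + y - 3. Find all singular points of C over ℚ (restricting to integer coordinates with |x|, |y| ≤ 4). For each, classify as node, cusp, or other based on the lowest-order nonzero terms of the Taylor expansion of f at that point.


No singular points in the scanned grid; C is smooth there.

Compute partial derivatives:
  f_x = 1 - 6*x.
  f_y = 1.
f_y = 1 is a nonzero constant, so f_y never vanishes: no point (x, y) can satisfy f = f_x = f_y = 0. In particular no (x, y) ∈ {−4, ..., 4}² is singular; the curve is smooth.


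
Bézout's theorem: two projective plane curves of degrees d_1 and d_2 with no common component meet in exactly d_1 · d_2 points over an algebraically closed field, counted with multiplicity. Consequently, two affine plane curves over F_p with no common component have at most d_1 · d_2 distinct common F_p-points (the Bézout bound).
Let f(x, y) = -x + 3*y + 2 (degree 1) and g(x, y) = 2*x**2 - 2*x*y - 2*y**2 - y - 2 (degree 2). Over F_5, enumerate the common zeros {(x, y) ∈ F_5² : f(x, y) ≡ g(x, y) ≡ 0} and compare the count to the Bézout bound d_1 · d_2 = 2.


Common zeros: {(0, 1)}; count = 1; Bézout bound = 2.

deg(f) = 1, deg(g) = 2, so Bézout bound = 2.
Scan x ∈ F_5. For each x, list the y ∈ F_5 with f(x, y) ≡ 0 and those with g(x, y) ≡ 0 (mod 5); the common zeros in that column are the intersection.
  x = 0: f ≡ 0 at y ∈ {1}; g ≡ 0 at y ∈ {1}; common: {1}.
  x = 1: f ≡ 0 at y ∈ {3}; g ≡ 0 at y ∈ {0, 1}; common: ∅.
  x = 2: f ≡ 0 at y ∈ {0}; g ≡ 0 at y ∈ ∅; common: ∅.
  x = 3: f ≡ 0 at y ∈ {2}; g ≡ 0 at y ∈ ∅; common: ∅.
  x = 4: f ≡ 0 at y ∈ {4}; g ≡ 0 at y ∈ {0, 3}; common: ∅.
Collecting: common zeros = {(0, 1)}, so the count is 1.
Comparison with the Bézout bound: 1 ≤ 2 = deg(f)·deg(g), as expected for curves with no common component (the affine F_5-count falls short of the bound because intersections may lie at infinity, over extension fields, or carry multiplicity).


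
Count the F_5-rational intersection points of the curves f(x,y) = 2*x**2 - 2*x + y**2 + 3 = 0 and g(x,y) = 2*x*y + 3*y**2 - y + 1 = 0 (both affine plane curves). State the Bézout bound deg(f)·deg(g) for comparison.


Common zeros: ∅; count = 0; Bézout bound = 4.

deg(f) = 2, deg(g) = 2, so Bézout bound = 4.
Scan x ∈ F_5. For each x, list the y ∈ F_5 with f(x, y) ≡ 0 and those with g(x, y) ≡ 0 (mod 5); the common zeros in that column are the intersection.
  x = 0: f ≡ 0 at y ∈ ∅; g ≡ 0 at y ∈ {3, 4}; common: ∅.
  x = 1: f ≡ 0 at y ∈ ∅; g ≡ 0 at y ∈ {1, 2}; common: ∅.
  x = 2: f ≡ 0 at y ∈ ∅; g ≡ 0 at y ∈ ∅; common: ∅.
  x = 3: f ≡ 0 at y ∈ {0}; g ≡ 0 at y ∈ ∅; common: ∅.
  x = 4: f ≡ 0 at y ∈ ∅; g ≡ 0 at y ∈ ∅; common: ∅.
Collecting: common zeros = ∅, so the count is 0.
Comparison with the Bézout bound: 0 ≤ 4 = deg(f)·deg(g), as expected for curves with no common component (the affine F_5-count falls short of the bound because intersections may lie at infinity, over extension fields, or carry multiplicity).


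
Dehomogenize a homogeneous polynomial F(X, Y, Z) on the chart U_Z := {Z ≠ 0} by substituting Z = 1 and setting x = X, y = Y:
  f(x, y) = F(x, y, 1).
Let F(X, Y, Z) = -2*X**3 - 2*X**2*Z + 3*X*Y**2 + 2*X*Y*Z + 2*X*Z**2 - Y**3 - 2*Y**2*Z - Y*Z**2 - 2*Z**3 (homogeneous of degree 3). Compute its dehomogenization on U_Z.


f(x, y) = -2*x**3 - 2*x**2 + 3*x*y**2 + 2*x*y + 2*x - y**3 - 2*y**2 - y - 2

On U_Z we set Z = 1. Each monomial c·X^i·Y^j·Z^k in F becomes c·x^i·y^j·1^k = c·x^i·y^j.
Substituting Z = 1: F(X, Y, 1) = -2*x**3 - 2*x**2 + 3*x*y**2 + 2*x*y + 2*x - y**3 - 2*y**2 - y - 2.
Note: deg(f) ≤ deg(F) = 3; strict inequality happens when F is divisible by Z (lost terms).


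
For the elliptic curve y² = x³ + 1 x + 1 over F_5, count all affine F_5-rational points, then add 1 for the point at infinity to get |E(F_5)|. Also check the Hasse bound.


Affine points = {(0, 1), (0, 4), (2, 1), (2, 4), (3, 1), (3, 4), (4, 2), (4, 3)}; affine count = 8; |E(F_5)| = 9.

Discriminant check: Δ ∝ 4a³ + 27b² = 4·1³ + 27·1² = 4·1 + 27·1 ≡ 1 (mod 5). Nonzero ⇒ E is nonsingular.
For each x ∈ F_5, compute rhs = x³ + 1·x + 1 mod 5, then count y ∈ F_5 with y² ≡ rhs.
  x = 0: rhs = 1, matching y values: 1, 4 (2 points).
  x = 1: rhs = 3, matching y values: none (0 points).
  x = 2: rhs = 1, matching y values: 1, 4 (2 points).
  x = 3: rhs = 1, matching y values: 1, 4 (2 points).
  x = 4: rhs = 4, matching y values: 2, 3 (2 points).
Total affine count: 8.
Full point count |E(F_5)| = 8 + 1 = 9.
Hasse bound: |9 − (5+1)| = |3| = 3 ≤ 2√5 ≈ 4.4721 ✓.


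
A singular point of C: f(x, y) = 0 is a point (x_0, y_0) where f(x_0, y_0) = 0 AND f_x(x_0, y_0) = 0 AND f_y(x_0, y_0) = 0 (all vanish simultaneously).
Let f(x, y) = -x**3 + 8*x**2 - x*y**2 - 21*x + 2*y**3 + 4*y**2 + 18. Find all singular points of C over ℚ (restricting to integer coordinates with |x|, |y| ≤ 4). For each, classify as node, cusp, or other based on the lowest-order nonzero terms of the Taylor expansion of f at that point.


Singular points: {(3, 0)}; classification: node.

Compute partial derivatives:
  f_x = -3*x**2 + 16*x - y**2 - 21.
  f_y = -2*x*y + 6*y**2 + 8*y.
Scan x_0 ∈ {−4, ..., 4}. For each x_0, f_y(x_0, y) is a polynomial in y; find its integer roots y ∈ {−4, ..., 4}, then test f_x and f at those candidates.
  x = -4: f_y(-4, y) = 6*y**2 + 16*y; vanishes at y ∈ {0}. (-4, 0): f_x = -133 ≠ 0.
  x = -3: f_y(-3, y) = 6*y**2 + 14*y; vanishes at y ∈ {0}. (-3, 0): f_x = -96 ≠ 0.
  x = -2: f_y(-2, y) = 6*y**2 + 12*y; vanishes at y ∈ {-2, 0}. (-2, -2): f_x = -69 ≠ 0; (-2, 0): f_x = -65 ≠ 0.
  x = -1: f_y(-1, y) = 6*y**2 + 10*y; vanishes at y ∈ {0}. (-1, 0): f_x = -40 ≠ 0.
  x = 0: f_y(0, y) = 6*y**2 + 8*y; vanishes at y ∈ {0}. (0, 0): f_x = -21 ≠ 0.
  x = 1: f_y(1, y) = 6*y**2 + 6*y; vanishes at y ∈ {-1, 0}. (1, -1): f_x = -9 ≠ 0; (1, 0): f_x = -8 ≠ 0.
  x = 2: f_y(2, y) = 6*y**2 + 4*y; vanishes at y ∈ {0}. (2, 0): f_x = -1 ≠ 0.
  x = 3: f_y(3, y) = 6*y**2 + 2*y; vanishes at y ∈ {0}. (3, 0): f_x = 0, f = 0 — SINGULAR.
  x = 4: f_y(4, y) = 6*y**2; vanishes at y ∈ {0}. (4, 0): f_x = -5 ≠ 0.
Only singular point on the grid: (3, 0).
Classify: substitute x = 3 + u, y = 0 + v and expand: f = -u**3 - u**2 - u*v**2 + 2*v**3 + v**2.
No constant or linear terms (consistent with a singular point). Quadratic part: -u**2 + v**2. Cubic part: -u**3 - u*v**2 + 2*v**3.
The quadratic part v**2 - u**2 = (v − u)(v + u) splits into two distinct linear factors, so there are two distinct tangent lines y − 0 = ±(x − 3) — this is a node (ordinary double point).
Classification: node.


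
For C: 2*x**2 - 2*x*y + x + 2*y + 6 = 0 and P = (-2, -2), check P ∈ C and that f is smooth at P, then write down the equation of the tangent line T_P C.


Tangent line at P: -3*x + 6*y + 6 = 0.

Step 1: f(-2, -2) = 0, so P lies on C.
Step 2: partial derivatives
  f_x(x, y) = 4*x - 2*y + 1, f_y(x, y) = 2 - 2*x.
  f_x(P) = -3, f_y(P) = 6 (gradient nonzero, so P is smooth).
Step 3: tangent line at P: -3·(x − -2) + 6·(y − -2) = 0.
Expanding: -3*x + 6*y + 6 = 0.


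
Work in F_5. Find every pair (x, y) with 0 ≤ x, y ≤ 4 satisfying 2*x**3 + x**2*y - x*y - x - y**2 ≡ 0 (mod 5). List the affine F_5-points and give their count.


Affine F_5-points: {(0, 0), (1, 1), (1, 4), (2, 1), (3, 3), (4, 1)}; count = 6.

For each of the 25 pairs (x, y) ∈ F_5², evaluate f(x, y) mod 5. Record the zeros.
  x = 0: [0↦0, 1↦4, 2↦1, 3↦1, 4↦4]  zeros at y ∈ {0}
  x = 1: [0↦1, 1↦0, 2↦2, 3↦2, 4↦0]  zeros at y ∈ {1, 4}
  x = 2: [0↦4, 1↦0, 2↦4, 3↦1, 4↦1]  zeros at y ∈ {1}
  x = 3: [0↦1, 1↦1, 2↦4, 3↦0, 4↦4]  zeros at y ∈ {3}
  x = 4: [0↦4, 1↦0, 2↦4, 3↦1, 4↦1]  zeros at y ∈ {1}
Collecting zeros: affine points = {(0, 0), (1, 1), (1, 4), (2, 1), (3, 3), (4, 1)}.
Total count |C(F_5)_aff| = 6.


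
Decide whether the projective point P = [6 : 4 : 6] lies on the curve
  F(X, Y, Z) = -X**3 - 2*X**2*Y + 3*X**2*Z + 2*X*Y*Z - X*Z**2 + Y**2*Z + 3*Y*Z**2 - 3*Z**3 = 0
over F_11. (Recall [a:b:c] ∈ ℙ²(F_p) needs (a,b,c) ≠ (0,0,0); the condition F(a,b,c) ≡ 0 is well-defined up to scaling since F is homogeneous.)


F(6,4,6) ≡ 8 (mod 11); P is NOT on the curve.

Evaluate F(6, 4, 6) term-by-term (mod 11).
  -X**3 ↦ -1·216·1·1 = -216
  -2*X**2*Y ↦ -2·36·4·1 = -288
  3*X**2*Z ↦ 3·36·1·6 = 648
  2*X*Y*Z ↦ 2·6·4·6 = 288
  -X*Z**2 ↦ -1·6·1·36 = -216
  Y**2*Z ↦ 1·1·16·6 = 96
  3*Y*Z**2 ↦ 3·1·4·36 = 432
  -3*Z**3 ↦ -3·1·1·216 = -648
Sum: F(6, 4, 6) = (-216) + (-288) + (648) + (288) + (-216) + (96) + (432) + (-648) = 96.
Reducing mod 11: 96 ≡ 8 (mod 11).
Since F(a, b, c) ≡ 8 ≠ 0 (mod 11), P does NOT lie on the curve.


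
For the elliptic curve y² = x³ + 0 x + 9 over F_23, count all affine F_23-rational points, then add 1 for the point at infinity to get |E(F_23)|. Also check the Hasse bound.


Affine points = {(0, 3), (0, 20), (3, 6), (3, 17), (4, 2), (4, 21), (6, 8), (6, 15), (9, 5), (9, 18), (11, 11), (11, 12), (12, 9), (12, 14), (14, 4), (14, 19), (15, 7), (15, 16), (17, 0), (21, 1), (21, 22), (22, 10), (22, 13)}; affine count = 23; |E(F_23)| = 24.

Discriminant check: Δ ∝ 4a³ + 27b² = 4·0³ + 27·9² = 4·0 + 27·81 ≡ 2 (mod 23). Nonzero ⇒ E is nonsingular.
For each x ∈ F_23, compute rhs = x³ + 0·x + 9 mod 23, then count y ∈ F_23 with y² ≡ rhs.
  x = 0: rhs = 9, matching y values: 3, 20 (2 points).
  x = 1: rhs = 10, matching y values: none (0 points).
  x = 2: rhs = 17, matching y values: none (0 points).
  x = 3: rhs = 13, matching y values: 6, 17 (2 points).
  x = 4: rhs = 4, matching y values: 2, 21 (2 points).
  x = 5: rhs = 19, matching y values: none (0 points).
  x = 6: rhs = 18, matching y values: 8, 15 (2 points).
  x = 7: rhs = 7, matching y values: none (0 points).
  x = 8: rhs = 15, matching y values: none (0 points).
  x = 9: rhs = 2, matching y values: 5, 18 (2 points).
  x = 10: rhs = 20, matching y values: none (0 points).
  x = 11: rhs = 6, matching y values: 11, 12 (2 points).
  x = 12: rhs = 12, matching y values: 9, 14 (2 points).
  x = 13: rhs = 21, matching y values: none (0 points).
  x = 14: rhs = 16, matching y values: 4, 19 (2 points).
  x = 15: rhs = 3, matching y values: 7, 16 (2 points).
  x = 16: rhs = 11, matching y values: none (0 points).
  x = 17: rhs = 0, matching y values: 0 (1 points).
  x = 18: rhs = 22, matching y values: none (0 points).
  x = 19: rhs = 14, matching y values: none (0 points).
  x = 20: rhs = 5, matching y values: none (0 points).
  x = 21: rhs = 1, matching y values: 1, 22 (2 points).
  x = 22: rhs = 8, matching y values: 10, 13 (2 points).
Total affine count: 23.
Full point count |E(F_23)| = 23 + 1 = 24.
Hasse bound: |24 − (23+1)| = |0| = 0 ≤ 2√23 ≈ 9.5917 ✓.


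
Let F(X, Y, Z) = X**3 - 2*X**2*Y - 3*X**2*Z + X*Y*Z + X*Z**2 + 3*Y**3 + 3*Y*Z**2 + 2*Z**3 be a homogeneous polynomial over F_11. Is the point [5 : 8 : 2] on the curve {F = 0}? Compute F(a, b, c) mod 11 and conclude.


F(5,8,2) ≡ 3 (mod 11); P is NOT on the curve.

Evaluate F(5, 8, 2) term-by-term (mod 11).
  X**3 ↦ 1·125·1·1 = 125
  -2*X**2*Y ↦ -2·25·8·1 = -400
  -3*X**2*Z ↦ -3·25·1·2 = -150
  X*Y*Z ↦ 1·5·8·2 = 80
  X*Z**2 ↦ 1·5·1·4 = 20
  3*Y**3 ↦ 3·1·512·1 = 1536
  3*Y*Z**2 ↦ 3·1·8·4 = 96
  2*Z**3 ↦ 2·1·1·8 = 16
Sum: F(5, 8, 2) = (125) + (-400) + (-150) + (80) + (20) + (1536) + (96) + (16) = 1323.
Reducing mod 11: 1323 ≡ 3 (mod 11).
Since F(a, b, c) ≡ 3 ≠ 0 (mod 11), P does NOT lie on the curve.


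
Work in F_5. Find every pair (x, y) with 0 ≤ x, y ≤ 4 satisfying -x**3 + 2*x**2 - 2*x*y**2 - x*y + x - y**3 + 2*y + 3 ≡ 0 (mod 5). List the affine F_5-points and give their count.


Affine F_5-points: {(1, 0), (2, 0), (2, 1), (4, 0), (4, 3), (4, 4)}; count = 6.

For each of the 25 pairs (x, y) ∈ F_5², evaluate f(x, y) mod 5. Record the zeros.
  x = 0: [0↦3, 1↦4, 2↦4, 3↦2, 4↦2]  zeros at y ∈ ∅
  x = 1: [0↦0, 1↦3, 2↦1, 3↦3, 4↦3]  zeros at y ∈ {0}
  x = 2: [0↦0, 1↦0, 2↦1, 3↦2, 4↦2]  zeros at y ∈ {0, 1}
  x = 3: [0↦2, 1↦4, 2↦3, 3↦3, 4↦3]  zeros at y ∈ ∅
  x = 4: [0↦0, 1↦4, 2↦1, 3↦0, 4↦0]  zeros at y ∈ {0, 3, 4}
Collecting zeros: affine points = {(1, 0), (2, 0), (2, 1), (4, 0), (4, 3), (4, 4)}.
Total count |C(F_5)_aff| = 6.


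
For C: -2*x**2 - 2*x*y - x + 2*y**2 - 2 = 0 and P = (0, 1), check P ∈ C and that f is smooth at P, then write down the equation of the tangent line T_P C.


Tangent line at P: -3*x + 4*y - 4 = 0.

Step 1: f(0, 1) = 0, so P lies on C.
Step 2: partial derivatives
  f_x(x, y) = -4*x - 2*y - 1, f_y(x, y) = -2*x + 4*y.
  f_x(P) = -3, f_y(P) = 4 (gradient nonzero, so P is smooth).
Step 3: tangent line at P: -3·(x − 0) + 4·(y − 1) = 0.
Expanding: -3*x + 4*y - 4 = 0.


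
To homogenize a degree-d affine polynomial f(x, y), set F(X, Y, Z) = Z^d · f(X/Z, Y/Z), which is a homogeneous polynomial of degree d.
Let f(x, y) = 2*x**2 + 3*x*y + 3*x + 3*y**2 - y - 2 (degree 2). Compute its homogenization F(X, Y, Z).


F(X, Y, Z) = 2*X**2 + 3*X*Y + 3*X*Z + 3*Y**2 - Y*Z - 2*Z**2

deg(f) = 2.
Substitute x = X/Z, y = Y/Z into f, then multiply by Z^2.
  monomial 2·x^2·y^0 ↦ 2·X^2·Y^0·Z^0.
  monomial 3·x^1·y^1 ↦ 3·X^1·Y^1·Z^0.
  monomial 3·x^1·y^0 ↦ 3·X^1·Y^0·Z^1.
  monomial 3·x^0·y^2 ↦ 3·X^0·Y^2·Z^0.
  monomial -1·x^0·y^1 ↦ -1·X^0·Y^1·Z^1.
  monomial -2·x^0·y^0 ↦ -2·X^0·Y^0·Z^2.
Collecting: F(X, Y, Z) = 2*X**2 + 3*X*Y + 3*X*Z + 3*Y**2 - Y*Z - 2*Z**2.


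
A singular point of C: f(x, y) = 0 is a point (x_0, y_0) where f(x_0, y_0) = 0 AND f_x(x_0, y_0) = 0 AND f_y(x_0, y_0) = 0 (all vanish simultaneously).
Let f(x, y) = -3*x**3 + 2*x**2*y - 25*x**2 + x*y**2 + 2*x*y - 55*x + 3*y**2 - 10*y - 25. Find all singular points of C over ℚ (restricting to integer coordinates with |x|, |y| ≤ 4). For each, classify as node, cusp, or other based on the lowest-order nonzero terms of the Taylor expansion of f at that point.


Singular points: {(-2, 3)}; classification: node.

Compute partial derivatives:
  f_x = -9*x**2 + 4*x*y - 50*x + y**2 + 2*y - 55.
  f_y = 2*x**2 + 2*x*y + 2*x + 6*y - 10.
Scan x_0 ∈ {−4, ..., 4}. For each x_0, f_y(x_0, y) is a polynomial in y; find its integer roots y ∈ {−4, ..., 4}, then test f_x and f at those candidates.
  x = -4: f_y(-4, y) = 14 - 2*y; no integer root y with |y| ≤ 4.
  x = -3: f_y(-3, y) = 2; no integer root y with |y| ≤ 4.
  x = -2: f_y(-2, y) = 2*y - 6; vanishes at y ∈ {3}. (-2, 3): f_x = 0, f = 0 — SINGULAR.
  x = -1: f_y(-1, y) = 4*y - 10; no integer root y with |y| ≤ 4.
  x = 0: f_y(0, y) = 6*y - 10; no integer root y with |y| ≤ 4.
  x = 1: f_y(1, y) = 8*y - 6; no integer root y with |y| ≤ 4.
  x = 2: f_y(2, y) = 10*y + 2; no integer root y with |y| ≤ 4.
  x = 3: f_y(3, y) = 12*y + 14; no integer root y with |y| ≤ 4.
  x = 4: f_y(4, y) = 14*y + 30; no integer root y with |y| ≤ 4.
Only singular point on the grid: (-2, 3).
Classify: substitute x = -2 + u, y = 3 + v and expand: f = -3*u**3 + 2*u**2*v - u**2 + u*v**2 + v**2.
No constant or linear terms (consistent with a singular point). Quadratic part: -u**2 + v**2. Cubic part: -3*u**3 + 2*u**2*v + u*v**2.
The quadratic part v**2 - u**2 = (v − u)(v + u) splits into two distinct linear factors, so there are two distinct tangent lines y − 3 = ±(x − -2) — this is a node (ordinary double point).
Classification: node.


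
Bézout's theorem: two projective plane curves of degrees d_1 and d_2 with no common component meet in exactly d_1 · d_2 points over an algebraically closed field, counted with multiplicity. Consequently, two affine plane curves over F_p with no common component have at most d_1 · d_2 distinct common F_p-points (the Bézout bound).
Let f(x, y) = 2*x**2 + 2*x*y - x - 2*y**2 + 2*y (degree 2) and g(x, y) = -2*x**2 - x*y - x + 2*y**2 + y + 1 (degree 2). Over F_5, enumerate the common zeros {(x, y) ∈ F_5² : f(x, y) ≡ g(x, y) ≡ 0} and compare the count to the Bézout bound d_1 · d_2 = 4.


Common zeros: {(1, 4), (3, 0)}; count = 2; Bézout bound = 4.

deg(f) = 2, deg(g) = 2, so Bézout bound = 4.
Scan x ∈ F_5. For each x, list the y ∈ F_5 with f(x, y) ≡ 0 and those with g(x, y) ≡ 0 (mod 5); the common zeros in that column are the intersection.
  x = 0: f ≡ 0 at y ∈ {0, 1}; g ≡ 0 at y ∈ ∅; common: ∅.
  x = 1: f ≡ 0 at y ∈ {3, 4}; g ≡ 0 at y ∈ {1, 4}; common: {4}.
  x = 2: f ≡ 0 at y ∈ {1, 2}; g ≡ 0 at y ∈ ∅; common: ∅.
  x = 3: f ≡ 0 at y ∈ {0, 4}; g ≡ 0 at y ∈ {0, 1}; common: {0}.
  x = 4: f ≡ 0 at y ∈ {2, 3}; g ≡ 0 at y ∈ {0, 4}; common: ∅.
Collecting: common zeros = {(1, 4), (3, 0)}, so the count is 2.
Comparison with the Bézout bound: 2 ≤ 4 = deg(f)·deg(g), as expected for curves with no common component (the affine F_5-count falls short of the bound because intersections may lie at infinity, over extension fields, or carry multiplicity).


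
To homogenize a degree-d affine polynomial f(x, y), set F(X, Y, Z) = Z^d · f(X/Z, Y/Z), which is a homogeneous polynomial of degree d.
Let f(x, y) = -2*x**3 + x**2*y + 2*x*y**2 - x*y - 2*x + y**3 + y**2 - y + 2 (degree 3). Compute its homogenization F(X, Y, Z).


F(X, Y, Z) = -2*X**3 + X**2*Y + 2*X*Y**2 - X*Y*Z - 2*X*Z**2 + Y**3 + Y**2*Z - Y*Z**2 + 2*Z**3

deg(f) = 3.
Substitute x = X/Z, y = Y/Z into f, then multiply by Z^3.
  monomial -2·x^3·y^0 ↦ -2·X^3·Y^0·Z^0.
  monomial 1·x^2·y^1 ↦ 1·X^2·Y^1·Z^0.
  monomial 2·x^1·y^2 ↦ 2·X^1·Y^2·Z^0.
  monomial -1·x^1·y^1 ↦ -1·X^1·Y^1·Z^1.
  monomial -2·x^1·y^0 ↦ -2·X^1·Y^0·Z^2.
  monomial 1·x^0·y^3 ↦ 1·X^0·Y^3·Z^0.
  monomial 1·x^0·y^2 ↦ 1·X^0·Y^2·Z^1.
  monomial -1·x^0·y^1 ↦ -1·X^0·Y^1·Z^2.
  monomial 2·x^0·y^0 ↦ 2·X^0·Y^0·Z^3.
Collecting: F(X, Y, Z) = -2*X**3 + X**2*Y + 2*X*Y**2 - X*Y*Z - 2*X*Z**2 + Y**3 + Y**2*Z - Y*Z**2 + 2*Z**3.


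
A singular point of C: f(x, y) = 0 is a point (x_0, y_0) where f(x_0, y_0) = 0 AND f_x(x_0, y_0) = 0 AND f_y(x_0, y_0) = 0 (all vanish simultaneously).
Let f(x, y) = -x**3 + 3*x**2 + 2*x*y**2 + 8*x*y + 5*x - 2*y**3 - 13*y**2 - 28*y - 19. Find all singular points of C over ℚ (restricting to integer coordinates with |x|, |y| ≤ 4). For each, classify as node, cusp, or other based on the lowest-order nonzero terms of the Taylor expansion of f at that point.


Singular points: {(1, -2)}; classification: cusp.

Compute partial derivatives:
  f_x = -3*x**2 + 6*x + 2*y**2 + 8*y + 5.
  f_y = 4*x*y + 8*x - 6*y**2 - 26*y - 28.
Scan x_0 ∈ {−4, ..., 4}. For each x_0, f_y(x_0, y) is a polynomial in y; find its integer roots y ∈ {−4, ..., 4}, then test f_x and f at those candidates.
  x = -4: f_y(-4, y) = -6*y**2 - 42*y - 60; vanishes at y ∈ {-2}. (-4, -2): f_x = -75 ≠ 0.
  x = -3: f_y(-3, y) = -6*y**2 - 38*y - 52; vanishes at y ∈ {-2}. (-3, -2): f_x = -48 ≠ 0.
  x = -2: f_y(-2, y) = -6*y**2 - 34*y - 44; vanishes at y ∈ {-2}. (-2, -2): f_x = -27 ≠ 0.
  x = -1: f_y(-1, y) = -6*y**2 - 30*y - 36; vanishes at y ∈ {-3, -2}. (-1, -3): f_x = -10 ≠ 0; (-1, -2): f_x = -12 ≠ 0.
  x = 0: f_y(0, y) = -6*y**2 - 26*y - 28; vanishes at y ∈ {-2}. (0, -2): f_x = -3 ≠ 0.
  x = 1: f_y(1, y) = -6*y**2 - 22*y - 20; vanishes at y ∈ {-2}. (1, -2): f_x = 0, f = 0 — SINGULAR.
  x = 2: f_y(2, y) = -6*y**2 - 18*y - 12; vanishes at y ∈ {-2, -1}. (2, -2): f_x = -3 ≠ 0; (2, -1): f_x = -1 ≠ 0.
  x = 3: f_y(3, y) = -6*y**2 - 14*y - 4; vanishes at y ∈ {-2}. (3, -2): f_x = -12 ≠ 0.
  x = 4: f_y(4, y) = -6*y**2 - 10*y + 4; vanishes at y ∈ {-2}. (4, -2): f_x = -27 ≠ 0.
Only singular point on the grid: (1, -2).
Classify: substitute x = 1 + u, y = -2 + v and expand: f = -u**3 + 2*u*v**2 - 2*v**3 + v**2.
No constant or linear terms (consistent with a singular point). Quadratic part: v**2. Cubic part: -u**3 + 2*u*v**2 - 2*v**3.
The quadratic part v**2 is a perfect square, so there is a single (double) tangent line v = 0, i.e. y = -2. Restricting the cubic part to that line (v = 0) leaves -u**3 ≠ 0, so f is not divisible by v and the branch is v² ≈ u**3 to lowest order — this is a cusp.
Classification: cusp.


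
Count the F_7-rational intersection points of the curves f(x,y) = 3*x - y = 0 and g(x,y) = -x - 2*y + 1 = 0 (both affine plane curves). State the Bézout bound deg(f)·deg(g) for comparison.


Common zeros: ∅; count = 0; Bézout bound = 1.

deg(f) = 1, deg(g) = 1, so Bézout bound = 1.
Scan x ∈ F_7. For each x, list the y ∈ F_7 with f(x, y) ≡ 0 and those with g(x, y) ≡ 0 (mod 7); the common zeros in that column are the intersection.
  x = 0: f ≡ 0 at y ∈ {0}; g ≡ 0 at y ∈ {4}; common: ∅.
  x = 1: f ≡ 0 at y ∈ {3}; g ≡ 0 at y ∈ {0}; common: ∅.
  x = 2: f ≡ 0 at y ∈ {6}; g ≡ 0 at y ∈ {3}; common: ∅.
  x = 3: f ≡ 0 at y ∈ {2}; g ≡ 0 at y ∈ {6}; common: ∅.
  x = 4: f ≡ 0 at y ∈ {5}; g ≡ 0 at y ∈ {2}; common: ∅.
  x = 5: f ≡ 0 at y ∈ {1}; g ≡ 0 at y ∈ {5}; common: ∅.
  x = 6: f ≡ 0 at y ∈ {4}; g ≡ 0 at y ∈ {1}; common: ∅.
Collecting: common zeros = ∅, so the count is 0.
Comparison with the Bézout bound: 0 ≤ 1 = deg(f)·deg(g), as expected for curves with no common component (the affine F_7-count falls short of the bound because intersections may lie at infinity, over extension fields, or carry multiplicity).


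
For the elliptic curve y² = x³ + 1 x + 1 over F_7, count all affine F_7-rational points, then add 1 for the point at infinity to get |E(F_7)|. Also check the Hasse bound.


Affine points = {(0, 1), (0, 6), (2, 2), (2, 5)}; affine count = 4; |E(F_7)| = 5.

Discriminant check: Δ ∝ 4a³ + 27b² = 4·1³ + 27·1² = 4·1 + 27·1 ≡ 3 (mod 7). Nonzero ⇒ E is nonsingular.
For each x ∈ F_7, compute rhs = x³ + 1·x + 1 mod 7, then count y ∈ F_7 with y² ≡ rhs.
  x = 0: rhs = 1, matching y values: 1, 6 (2 points).
  x = 1: rhs = 3, matching y values: none (0 points).
  x = 2: rhs = 4, matching y values: 2, 5 (2 points).
  x = 3: rhs = 3, matching y values: none (0 points).
  x = 4: rhs = 6, matching y values: none (0 points).
  x = 5: rhs = 5, matching y values: none (0 points).
  x = 6: rhs = 6, matching y values: none (0 points).
Total affine count: 4.
Full point count |E(F_7)| = 4 + 1 = 5.
Hasse bound: |5 − (7+1)| = |-3| = 3 ≤ 2√7 ≈ 5.2915 ✓.


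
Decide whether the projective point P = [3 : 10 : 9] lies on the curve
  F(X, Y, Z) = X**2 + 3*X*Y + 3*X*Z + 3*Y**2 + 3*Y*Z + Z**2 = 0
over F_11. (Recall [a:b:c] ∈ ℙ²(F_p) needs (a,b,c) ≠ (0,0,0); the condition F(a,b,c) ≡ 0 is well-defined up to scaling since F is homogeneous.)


F(3,10,9) ≡ 6 (mod 11); P is NOT on the curve.

Evaluate F(3, 10, 9) term-by-term (mod 11).
  X**2 ↦ 1·9·1·1 = 9
  3*X*Y ↦ 3·3·10·1 = 90
  3*X*Z ↦ 3·3·1·9 = 81
  3*Y**2 ↦ 3·1·100·1 = 300
  3*Y*Z ↦ 3·1·10·9 = 270
  Z**2 ↦ 1·1·1·81 = 81
Sum: F(3, 10, 9) = (9) + (90) + (81) + (300) + (270) + (81) = 831.
Reducing mod 11: 831 ≡ 6 (mod 11).
Since F(a, b, c) ≡ 6 ≠ 0 (mod 11), P does NOT lie on the curve.


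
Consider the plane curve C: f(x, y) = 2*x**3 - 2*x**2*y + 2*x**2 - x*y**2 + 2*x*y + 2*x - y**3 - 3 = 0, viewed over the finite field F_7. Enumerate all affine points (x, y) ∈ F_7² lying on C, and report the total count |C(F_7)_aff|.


Affine F_7-points: {(1, 4), (1, 5), (2, 6), (5, 6), (6, 3)}; count = 5.

For each of the 49 pairs (x, y) ∈ F_7², evaluate f(x, y) mod 7. Record the zeros.
  x = 0: [0↦4, 1↦3, 2↦3, 3↦5, 4↦3, 5↦5, 6↦5]  zeros at y ∈ ∅
  x = 1: [0↦3, 1↦1, 2↦5, 3↦2, 4↦0, 5↦0, 6↦3]  zeros at y ∈ {4, 5}
  x = 2: [0↦4, 1↦4, 2↦1, 3↦3, 4↦4, 5↦5, 6↦0]  zeros at y ∈ {6}
  x = 3: [0↦5, 1↦3, 2↦3, 3↦6, 4↦6, 5↦4, 6↦1]  zeros at y ∈ ∅
  x = 4: [0↦4, 1↦3, 2↦2, 3↦2, 4↦4, 5↦2, 6↦4]  zeros at y ∈ ∅
  x = 5: [0↦6, 1↦2, 2↦3, 3↦3, 4↦3, 5↦4, 6↦0]  zeros at y ∈ {6}
  x = 6: [0↦2, 1↦5, 2↦4, 3↦0, 4↦1, 5↦1, 6↦1]  zeros at y ∈ {3}
Collecting zeros: affine points = {(1, 4), (1, 5), (2, 6), (5, 6), (6, 3)}.
Total count |C(F_7)_aff| = 5.


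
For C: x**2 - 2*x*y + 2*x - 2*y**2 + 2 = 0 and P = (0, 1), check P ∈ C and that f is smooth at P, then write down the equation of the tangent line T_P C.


Tangent line at P: 4 - 4*y = 0.

Step 1: f(0, 1) = 0, so P lies on C.
Step 2: partial derivatives
  f_x(x, y) = 2*x - 2*y + 2, f_y(x, y) = -2*x - 4*y.
  f_x(P) = 0, f_y(P) = -4 (gradient nonzero, so P is smooth).
Step 3: tangent line at P: 0·(x − 0) + -4·(y − 1) = 0.
Expanding: 4 - 4*y = 0.


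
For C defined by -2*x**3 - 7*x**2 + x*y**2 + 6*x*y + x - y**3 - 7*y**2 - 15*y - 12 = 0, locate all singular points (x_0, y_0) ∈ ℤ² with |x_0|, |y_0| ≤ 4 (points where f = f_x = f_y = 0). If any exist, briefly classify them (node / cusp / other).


Singular points: {(-1, -3)}; classification: node.

Compute partial derivatives:
  f_x = -6*x**2 - 14*x + y**2 + 6*y + 1.
  f_y = 2*x*y + 6*x - 3*y**2 - 14*y - 15.
Scan x_0 ∈ {−4, ..., 4}. For each x_0, f_y(x_0, y) is a polynomial in y; find its integer roots y ∈ {−4, ..., 4}, then test f_x and f at those candidates.
  x = -4: f_y(-4, y) = -3*y**2 - 22*y - 39; vanishes at y ∈ {-3}. (-4, -3): f_x = -48 ≠ 0.
  x = -3: f_y(-3, y) = -3*y**2 - 20*y - 33; vanishes at y ∈ {-3}. (-3, -3): f_x = -20 ≠ 0.
  x = -2: f_y(-2, y) = -3*y**2 - 18*y - 27; vanishes at y ∈ {-3}. (-2, -3): f_x = -4 ≠ 0.
  x = -1: f_y(-1, y) = -3*y**2 - 16*y - 21; vanishes at y ∈ {-3}. (-1, -3): f_x = 0, f = 0 — SINGULAR.
  x = 0: f_y(0, y) = -3*y**2 - 14*y - 15; vanishes at y ∈ {-3}. (0, -3): f_x = -8 ≠ 0.
  x = 1: f_y(1, y) = -3*y**2 - 12*y - 9; vanishes at y ∈ {-3, -1}. (1, -3): f_x = -28 ≠ 0; (1, -1): f_x = -24 ≠ 0.
  x = 2: f_y(2, y) = -3*y**2 - 10*y - 3; vanishes at y ∈ {-3}. (2, -3): f_x = -60 ≠ 0.
  x = 3: f_y(3, y) = -3*y**2 - 8*y + 3; vanishes at y ∈ {-3}. (3, -3): f_x = -104 ≠ 0.
  x = 4: f_y(4, y) = -3*y**2 - 6*y + 9; vanishes at y ∈ {-3, 1}. (4, -3): f_x = -160 ≠ 0; (4, 1): f_x = -144 ≠ 0.
Only singular point on the grid: (-1, -3).
Classify: substitute x = -1 + u, y = -3 + v and expand: f = -2*u**3 - u**2 + u*v**2 - v**3 + v**2.
No constant or linear terms (consistent with a singular point). Quadratic part: -u**2 + v**2. Cubic part: -2*u**3 + u*v**2 - v**3.
The quadratic part v**2 - u**2 = (v − u)(v + u) splits into two distinct linear factors, so there are two distinct tangent lines y − -3 = ±(x − -1) — this is a node (ordinary double point).
Classification: node.


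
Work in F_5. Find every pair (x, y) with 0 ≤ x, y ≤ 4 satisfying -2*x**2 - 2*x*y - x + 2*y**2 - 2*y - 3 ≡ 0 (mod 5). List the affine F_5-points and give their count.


Affine F_5-points: {(1, 3), (1, 4), (2, 4), (3, 1), (3, 3)}; count = 5.

For each of the 25 pairs (x, y) ∈ F_5², evaluate f(x, y) mod 5. Record the zeros.
  x = 0: [0↦2, 1↦2, 2↦1, 3↦4, 4↦1]  zeros at y ∈ ∅
  x = 1: [0↦4, 1↦2, 2↦4, 3↦0, 4↦0]  zeros at y ∈ {3, 4}
  x = 2: [0↦2, 1↦3, 2↦3, 3↦2, 4↦0]  zeros at y ∈ {4}
  x = 3: [0↦1, 1↦0, 2↦3, 3↦0, 4↦1]  zeros at y ∈ {1, 3}
  x = 4: [0↦1, 1↦3, 2↦4, 3↦4, 4↦3]  zeros at y ∈ ∅
Collecting zeros: affine points = {(1, 3), (1, 4), (2, 4), (3, 1), (3, 3)}.
Total count |C(F_5)_aff| = 5.


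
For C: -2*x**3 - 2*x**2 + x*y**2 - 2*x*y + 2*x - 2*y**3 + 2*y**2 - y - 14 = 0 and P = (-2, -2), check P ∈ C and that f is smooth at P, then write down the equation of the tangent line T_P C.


Tangent line at P: -6*x - 21*y - 54 = 0.

Step 1: f(-2, -2) = 0, so P lies on C.
Step 2: partial derivatives
  f_x(x, y) = -6*x**2 - 4*x + y**2 - 2*y + 2, f_y(x, y) = 2*x*y - 2*x - 6*y**2 + 4*y - 1.
  f_x(P) = -6, f_y(P) = -21 (gradient nonzero, so P is smooth).
Step 3: tangent line at P: -6·(x − -2) + -21·(y − -2) = 0.
Expanding: -6*x - 21*y - 54 = 0.


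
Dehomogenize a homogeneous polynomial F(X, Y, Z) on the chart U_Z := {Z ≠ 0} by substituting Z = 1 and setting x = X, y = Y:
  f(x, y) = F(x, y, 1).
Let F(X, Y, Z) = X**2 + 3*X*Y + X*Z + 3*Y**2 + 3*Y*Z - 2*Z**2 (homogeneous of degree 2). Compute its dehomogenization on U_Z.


f(x, y) = x**2 + 3*x*y + x + 3*y**2 + 3*y - 2

On U_Z we set Z = 1. Each monomial c·X^i·Y^j·Z^k in F becomes c·x^i·y^j·1^k = c·x^i·y^j.
Substituting Z = 1: F(X, Y, 1) = x**2 + 3*x*y + x + 3*y**2 + 3*y - 2.
Note: deg(f) ≤ deg(F) = 2; strict inequality happens when F is divisible by Z (lost terms).


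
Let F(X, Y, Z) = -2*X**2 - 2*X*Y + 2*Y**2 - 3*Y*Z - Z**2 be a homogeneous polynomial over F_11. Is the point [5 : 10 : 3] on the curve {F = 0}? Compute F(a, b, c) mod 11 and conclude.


F(5,10,3) ≡ 6 (mod 11); P is NOT on the curve.

Evaluate F(5, 10, 3) term-by-term (mod 11).
  -2*X**2 ↦ -2·25·1·1 = -50
  -2*X*Y ↦ -2·5·10·1 = -100
  2*Y**2 ↦ 2·1·100·1 = 200
  -3*Y*Z ↦ -3·1·10·3 = -90
  -Z**2 ↦ -1·1·1·9 = -9
Sum: F(5, 10, 3) = (-50) + (-100) + (200) + (-90) + (-9) = -49.
Reducing mod 11: -49 ≡ 6 (mod 11).
Since F(a, b, c) ≡ 6 ≠ 0 (mod 11), P does NOT lie on the curve.


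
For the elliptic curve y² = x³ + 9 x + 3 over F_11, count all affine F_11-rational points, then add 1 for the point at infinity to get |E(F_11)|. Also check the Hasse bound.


Affine points = {(0, 5), (0, 6), (4, 2), (4, 9), (6, 3), (6, 8), (8, 2), (8, 9), (10, 2), (10, 9)}; affine count = 10; |E(F_11)| = 11.

Discriminant check: Δ ∝ 4a³ + 27b² = 4·9³ + 27·3² = 4·729 + 27·9 ≡ 2 (mod 11). Nonzero ⇒ E is nonsingular.
For each x ∈ F_11, compute rhs = x³ + 9·x + 3 mod 11, then count y ∈ F_11 with y² ≡ rhs.
  x = 0: rhs = 3, matching y values: 5, 6 (2 points).
  x = 1: rhs = 2, matching y values: none (0 points).
  x = 2: rhs = 7, matching y values: none (0 points).
  x = 3: rhs = 2, matching y values: none (0 points).
  x = 4: rhs = 4, matching y values: 2, 9 (2 points).
  x = 5: rhs = 8, matching y values: none (0 points).
  x = 6: rhs = 9, matching y values: 3, 8 (2 points).
  x = 7: rhs = 2, matching y values: none (0 points).
  x = 8: rhs = 4, matching y values: 2, 9 (2 points).
  x = 9: rhs = 10, matching y values: none (0 points).
  x = 10: rhs = 4, matching y values: 2, 9 (2 points).
Total affine count: 10.
Full point count |E(F_11)| = 10 + 1 = 11.
Hasse bound: |11 − (11+1)| = |-1| = 1 ≤ 2√11 ≈ 6.6332 ✓.


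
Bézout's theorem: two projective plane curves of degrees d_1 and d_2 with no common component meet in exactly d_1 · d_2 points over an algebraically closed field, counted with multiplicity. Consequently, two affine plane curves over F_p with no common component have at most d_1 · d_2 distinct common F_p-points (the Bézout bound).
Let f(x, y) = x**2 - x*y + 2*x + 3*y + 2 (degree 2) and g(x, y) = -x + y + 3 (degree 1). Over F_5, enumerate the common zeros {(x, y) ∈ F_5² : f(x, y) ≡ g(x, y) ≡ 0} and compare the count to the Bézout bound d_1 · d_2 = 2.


Common zeros: {(4, 1)}; count = 1; Bézout bound = 2.

deg(f) = 2, deg(g) = 1, so Bézout bound = 2.
Scan x ∈ F_5. For each x, list the y ∈ F_5 with f(x, y) ≡ 0 and those with g(x, y) ≡ 0 (mod 5); the common zeros in that column are the intersection.
  x = 0: f ≡ 0 at y ∈ {1}; g ≡ 0 at y ∈ {2}; common: ∅.
  x = 1: f ≡ 0 at y ∈ {0}; g ≡ 0 at y ∈ {3}; common: ∅.
  x = 2: f ≡ 0 at y ∈ {0}; g ≡ 0 at y ∈ {4}; common: ∅.
  x = 3: f ≡ 0 at y ∈ ∅; g ≡ 0 at y ∈ {0}; common: ∅.
  x = 4: f ≡ 0 at y ∈ {1}; g ≡ 0 at y ∈ {1}; common: {1}.
Collecting: common zeros = {(4, 1)}, so the count is 1.
Comparison with the Bézout bound: 1 ≤ 2 = deg(f)·deg(g), as expected for curves with no common component (the affine F_5-count falls short of the bound because intersections may lie at infinity, over extension fields, or carry multiplicity).


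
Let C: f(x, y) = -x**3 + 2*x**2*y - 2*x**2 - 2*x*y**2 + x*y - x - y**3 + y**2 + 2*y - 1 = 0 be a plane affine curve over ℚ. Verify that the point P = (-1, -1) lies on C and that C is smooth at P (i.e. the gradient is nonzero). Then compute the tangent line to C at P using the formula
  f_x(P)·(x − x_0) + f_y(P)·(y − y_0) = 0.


Tangent line at P: x - 6*y - 5 = 0.

Step 1: f(-1, -1) = 0, so P lies on C.
Step 2: partial derivatives
  f_x(x, y) = -3*x**2 + 4*x*y - 4*x - 2*y**2 + y - 1, f_y(x, y) = 2*x**2 - 4*x*y + x - 3*y**2 + 2*y + 2.
  f_x(P) = 1, f_y(P) = -6 (gradient nonzero, so P is smooth).
Step 3: tangent line at P: 1·(x − -1) + -6·(y − -1) = 0.
Expanding: x - 6*y - 5 = 0.
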